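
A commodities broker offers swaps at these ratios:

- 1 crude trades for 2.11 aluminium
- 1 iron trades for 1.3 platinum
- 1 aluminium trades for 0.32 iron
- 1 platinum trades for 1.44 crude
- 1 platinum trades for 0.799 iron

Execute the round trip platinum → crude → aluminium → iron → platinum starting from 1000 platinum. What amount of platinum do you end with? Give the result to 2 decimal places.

1000 platinum × 1.44 = 1440 crude
1440 crude × 2.11 = 3038.4 aluminium
3038.4 aluminium × 0.32 = 972.288 iron
972.288 iron × 1.3 = 1263.9744 platinum

1263.97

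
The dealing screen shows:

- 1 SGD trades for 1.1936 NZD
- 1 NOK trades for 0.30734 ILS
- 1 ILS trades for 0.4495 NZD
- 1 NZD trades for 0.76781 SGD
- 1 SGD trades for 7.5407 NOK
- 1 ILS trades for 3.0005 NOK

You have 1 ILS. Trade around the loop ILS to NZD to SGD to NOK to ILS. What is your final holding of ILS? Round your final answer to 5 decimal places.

0.79986

1 ILS × 0.4495 = 0.4495 NZD
0.4495 NZD × 0.76781 = 0.345130595 SGD
0.345130595 SGD × 7.5407 = 2.6025262777165 NOK
2.6025262777165 NOK × 0.30734 = 0.79986042619338911 ILS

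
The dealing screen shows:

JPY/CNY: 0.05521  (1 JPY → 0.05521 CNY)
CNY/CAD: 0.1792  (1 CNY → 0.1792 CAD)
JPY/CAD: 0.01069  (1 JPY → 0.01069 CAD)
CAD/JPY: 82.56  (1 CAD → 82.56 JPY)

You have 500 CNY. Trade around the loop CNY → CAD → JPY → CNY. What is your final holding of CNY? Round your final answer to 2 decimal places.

408.41

500 CNY × 0.1792 = 89.6 CAD
89.6 CAD × 82.56 = 7397.376 JPY
7397.376 JPY × 0.05521 = 408.40912896 CNY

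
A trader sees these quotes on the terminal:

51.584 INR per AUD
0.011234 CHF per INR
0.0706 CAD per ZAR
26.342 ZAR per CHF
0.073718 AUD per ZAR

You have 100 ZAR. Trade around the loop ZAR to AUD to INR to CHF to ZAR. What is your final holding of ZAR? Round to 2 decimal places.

112.53

100 ZAR × 0.073718 = 7.3718 AUD
7.3718 AUD × 51.584 = 380.2669312 INR
380.2669312 INR × 0.011234 = 4.2719187051008 CHF
4.2719187051008 CHF × 26.342 = 112.5308825297652736 ZAR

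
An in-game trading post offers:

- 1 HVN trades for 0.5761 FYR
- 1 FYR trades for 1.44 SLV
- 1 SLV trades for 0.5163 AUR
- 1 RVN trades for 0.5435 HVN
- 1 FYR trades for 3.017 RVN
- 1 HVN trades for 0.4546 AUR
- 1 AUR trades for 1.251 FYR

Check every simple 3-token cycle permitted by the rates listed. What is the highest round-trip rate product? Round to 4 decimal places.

0.9447

FYR→RVN→HVN→FYR: 3.017 × 0.5435 × 0.5761 = 0.94465
FYR→SLV→AUR→FYR: 1.44 × 0.5163 × 1.251 = 0.93008
Maximum is FYR→RVN→HVN→FYR at 0.9447; no arbitrage — every cycle loses value.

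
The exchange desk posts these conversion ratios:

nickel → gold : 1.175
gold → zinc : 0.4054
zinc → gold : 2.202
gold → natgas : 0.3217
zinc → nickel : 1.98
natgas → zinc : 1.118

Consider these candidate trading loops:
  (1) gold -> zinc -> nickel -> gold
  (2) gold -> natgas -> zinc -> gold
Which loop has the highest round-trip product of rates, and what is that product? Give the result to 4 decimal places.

0.9432

(1) 0.4054 × 1.98 × 1.175 = 0.94316
(2) 0.3217 × 1.118 × 2.202 = 0.79197
Highest is cycle (1) at 0.9432 (≤1, no arbitrage).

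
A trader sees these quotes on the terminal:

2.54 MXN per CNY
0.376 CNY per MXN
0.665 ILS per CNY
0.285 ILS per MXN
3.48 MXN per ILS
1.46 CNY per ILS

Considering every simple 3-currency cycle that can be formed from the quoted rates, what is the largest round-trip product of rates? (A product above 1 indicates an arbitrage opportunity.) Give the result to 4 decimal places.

MXN→ILS→CNY→MXN: 0.285 × 1.46 × 2.54 = 1.05689
MXN→CNY→ILS→MXN: 0.376 × 0.665 × 3.48 = 0.87014
Maximum is MXN→ILS→CNY→MXN at 1.0569; arbitrage exists.

1.0569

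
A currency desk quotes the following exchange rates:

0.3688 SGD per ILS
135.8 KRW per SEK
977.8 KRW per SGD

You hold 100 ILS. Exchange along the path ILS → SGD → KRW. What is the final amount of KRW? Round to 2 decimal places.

36061.26

100 ILS × 0.3688 = 36.88 SGD
36.88 SGD × 977.8 = 36061.264 KRW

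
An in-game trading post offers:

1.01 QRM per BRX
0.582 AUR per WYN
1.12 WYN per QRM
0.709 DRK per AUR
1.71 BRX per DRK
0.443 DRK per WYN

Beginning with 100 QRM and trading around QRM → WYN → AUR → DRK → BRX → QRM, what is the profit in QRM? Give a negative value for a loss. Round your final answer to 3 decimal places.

100 QRM × 1.12 = 112 WYN
112 WYN × 0.582 = 65.184 AUR
65.184 AUR × 0.709 = 46.215456 DRK
46.215456 DRK × 1.71 = 79.02842976 BRX
79.02842976 BRX × 1.01 = 79.8187140576 QRM
Net change: 79.8187140576 − 100 = -20.1812859424 QRM

-20.181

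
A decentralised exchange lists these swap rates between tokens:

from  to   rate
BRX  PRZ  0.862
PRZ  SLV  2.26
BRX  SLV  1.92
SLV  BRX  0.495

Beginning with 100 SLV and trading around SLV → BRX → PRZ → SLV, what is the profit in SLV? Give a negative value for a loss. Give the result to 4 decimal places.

-3.5681

100 SLV × 0.495 = 49.5 BRX
49.5 BRX × 0.862 = 42.669 PRZ
42.669 PRZ × 2.26 = 96.43194 SLV
Net change: 96.43194 − 100 = -3.56806 SLV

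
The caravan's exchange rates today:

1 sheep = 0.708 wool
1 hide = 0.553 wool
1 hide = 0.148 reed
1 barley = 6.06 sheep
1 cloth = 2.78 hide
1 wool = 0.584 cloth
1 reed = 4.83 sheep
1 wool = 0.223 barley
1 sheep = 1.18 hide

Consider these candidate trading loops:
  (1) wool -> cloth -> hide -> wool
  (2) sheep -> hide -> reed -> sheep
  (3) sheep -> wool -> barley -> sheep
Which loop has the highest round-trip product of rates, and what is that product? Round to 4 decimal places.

(1) 0.584 × 2.78 × 0.553 = 0.89781
(2) 1.18 × 0.148 × 4.83 = 0.84351
(3) 0.708 × 0.223 × 6.06 = 0.95678
Highest is cycle (3) at 0.9568 (≤1, no arbitrage).

0.9568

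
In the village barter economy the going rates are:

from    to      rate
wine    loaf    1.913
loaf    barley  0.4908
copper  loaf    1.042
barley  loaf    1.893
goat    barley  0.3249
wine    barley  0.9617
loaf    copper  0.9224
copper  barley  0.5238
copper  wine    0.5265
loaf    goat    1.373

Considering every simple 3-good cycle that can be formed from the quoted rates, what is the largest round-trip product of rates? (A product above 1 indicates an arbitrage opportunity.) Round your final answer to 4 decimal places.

loaf→copper→wine→loaf: 0.9224 × 0.5265 × 1.913 = 0.92904
loaf→copper→barley→loaf: 0.9224 × 0.5238 × 1.893 = 0.91461
loaf→goat→barley→loaf: 1.373 × 0.3249 × 1.893 = 0.84444
Maximum is loaf→copper→wine→loaf at 0.9290; no arbitrage — every cycle loses value.

0.9290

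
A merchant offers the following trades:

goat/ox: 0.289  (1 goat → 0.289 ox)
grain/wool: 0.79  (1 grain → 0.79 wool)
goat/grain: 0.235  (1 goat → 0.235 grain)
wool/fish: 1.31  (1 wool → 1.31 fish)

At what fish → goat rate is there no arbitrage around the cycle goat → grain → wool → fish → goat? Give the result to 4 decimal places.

4.1118

Known legs of the cycle: 0.235 × 0.79 × 1.31 = 0.2432015
For no arbitrage the full-cycle product must be 1, so the missing rate is 1 / 0.2432015 ≈ 4.111817.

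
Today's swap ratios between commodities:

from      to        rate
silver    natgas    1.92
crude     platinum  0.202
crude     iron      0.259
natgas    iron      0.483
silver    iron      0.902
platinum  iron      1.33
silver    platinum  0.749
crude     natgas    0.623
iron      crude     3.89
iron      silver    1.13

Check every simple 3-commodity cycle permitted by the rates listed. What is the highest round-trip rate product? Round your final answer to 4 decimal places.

natgas→iron→crude→natgas: 0.483 × 3.89 × 0.623 = 1.17054
platinum→iron→silver→platinum: 1.33 × 1.13 × 0.749 = 1.12567
natgas→iron→silver→natgas: 0.483 × 1.13 × 1.92 = 1.04792
platinum→iron→crude→platinum: 1.33 × 3.89 × 0.202 = 1.04509
Maximum is natgas→iron→crude→natgas at 1.1705; arbitrage exists.

1.1705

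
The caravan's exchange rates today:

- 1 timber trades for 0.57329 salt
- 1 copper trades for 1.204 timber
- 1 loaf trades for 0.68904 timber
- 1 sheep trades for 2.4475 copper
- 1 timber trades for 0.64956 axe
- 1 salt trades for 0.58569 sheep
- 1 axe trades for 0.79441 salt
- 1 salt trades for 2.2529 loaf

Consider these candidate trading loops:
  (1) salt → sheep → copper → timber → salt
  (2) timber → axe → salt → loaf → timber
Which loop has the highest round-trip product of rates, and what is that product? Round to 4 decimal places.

(1) 0.58569 × 2.4475 × 1.204 × 0.57329 = 0.98944
(2) 0.64956 × 0.79441 × 2.2529 × 0.68904 = 0.80103
Highest is cycle (1) at 0.9894 (≤1, no arbitrage).

0.9894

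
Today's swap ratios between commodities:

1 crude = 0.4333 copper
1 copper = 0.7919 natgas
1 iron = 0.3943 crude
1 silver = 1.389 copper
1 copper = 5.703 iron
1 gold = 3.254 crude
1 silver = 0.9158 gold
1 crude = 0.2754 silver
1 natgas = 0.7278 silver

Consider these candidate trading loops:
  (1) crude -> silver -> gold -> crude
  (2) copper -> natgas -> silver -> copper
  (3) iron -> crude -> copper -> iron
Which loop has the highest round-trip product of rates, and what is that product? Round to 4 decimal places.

(1) 0.2754 × 0.9158 × 3.254 = 0.82070
(2) 0.7919 × 0.7278 × 1.389 = 0.80054
(3) 0.3943 × 0.4333 × 5.703 = 0.97436
Highest is cycle (3) at 0.9744 (≤1, no arbitrage).

0.9744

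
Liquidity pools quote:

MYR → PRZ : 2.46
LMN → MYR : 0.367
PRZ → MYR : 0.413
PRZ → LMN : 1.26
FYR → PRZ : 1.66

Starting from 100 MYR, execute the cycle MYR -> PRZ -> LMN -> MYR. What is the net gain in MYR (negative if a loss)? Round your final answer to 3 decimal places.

13.755

100 MYR × 2.46 = 246 PRZ
246 PRZ × 1.26 = 309.96 LMN
309.96 LMN × 0.367 = 113.75532 MYR
Net change: 113.75532 − 100 = 13.75532 MYR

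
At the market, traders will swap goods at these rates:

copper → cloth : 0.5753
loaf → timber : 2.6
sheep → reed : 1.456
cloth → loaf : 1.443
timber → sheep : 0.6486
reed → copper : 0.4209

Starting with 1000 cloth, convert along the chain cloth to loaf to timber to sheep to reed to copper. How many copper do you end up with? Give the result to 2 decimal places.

1491.27

1000 cloth × 1.443 = 1443 loaf
1443 loaf × 2.6 = 3751.8 timber
3751.8 timber × 0.6486 = 2433.41748 sheep
2433.41748 sheep × 1.456 = 3543.05585088 reed
3543.05585088 reed × 0.4209 = 1491.272207635392 copper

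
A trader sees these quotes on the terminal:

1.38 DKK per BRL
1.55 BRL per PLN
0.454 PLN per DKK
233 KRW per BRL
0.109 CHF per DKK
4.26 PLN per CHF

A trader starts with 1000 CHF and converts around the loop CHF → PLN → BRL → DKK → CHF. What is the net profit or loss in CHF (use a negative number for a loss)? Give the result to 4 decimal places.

-6.7767

1000 CHF × 4.26 = 4260 PLN
4260 PLN × 1.55 = 6603 BRL
6603 BRL × 1.38 = 9112.14 DKK
9112.14 DKK × 0.109 = 993.22326 CHF
Net change: 993.22326 − 1000 = -6.77674 CHF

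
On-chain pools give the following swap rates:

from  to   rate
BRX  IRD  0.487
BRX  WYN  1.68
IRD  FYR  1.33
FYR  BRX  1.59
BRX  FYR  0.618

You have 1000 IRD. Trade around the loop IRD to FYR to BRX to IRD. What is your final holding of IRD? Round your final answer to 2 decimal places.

1000 IRD × 1.33 = 1330 FYR
1330 FYR × 1.59 = 2114.7 BRX
2114.7 BRX × 0.487 = 1029.8589 IRD

1029.86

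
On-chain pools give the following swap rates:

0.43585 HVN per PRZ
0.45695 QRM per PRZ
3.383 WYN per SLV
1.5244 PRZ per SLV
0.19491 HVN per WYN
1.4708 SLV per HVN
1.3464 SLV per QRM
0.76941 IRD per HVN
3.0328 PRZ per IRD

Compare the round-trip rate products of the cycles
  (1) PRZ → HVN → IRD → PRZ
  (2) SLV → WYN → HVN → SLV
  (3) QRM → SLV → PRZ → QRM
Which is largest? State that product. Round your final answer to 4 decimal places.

1.0170

(1) 0.43585 × 0.76941 × 3.0328 = 1.01704
(2) 3.383 × 0.19491 × 1.4708 = 0.96982
(3) 1.3464 × 1.5244 × 0.45695 = 0.93787
Highest is cycle (1) at 1.0170 (>1, arbitrage).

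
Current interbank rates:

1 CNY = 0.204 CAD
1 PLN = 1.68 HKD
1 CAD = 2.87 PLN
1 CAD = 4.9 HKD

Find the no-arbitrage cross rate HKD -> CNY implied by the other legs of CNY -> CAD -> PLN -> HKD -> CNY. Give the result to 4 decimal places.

Known legs of the cycle: 0.204 × 2.87 × 1.68 = 0.9836064
For no arbitrage the full-cycle product must be 1, so the missing rate is 1 / 0.9836064 ≈ 1.016667.

1.0167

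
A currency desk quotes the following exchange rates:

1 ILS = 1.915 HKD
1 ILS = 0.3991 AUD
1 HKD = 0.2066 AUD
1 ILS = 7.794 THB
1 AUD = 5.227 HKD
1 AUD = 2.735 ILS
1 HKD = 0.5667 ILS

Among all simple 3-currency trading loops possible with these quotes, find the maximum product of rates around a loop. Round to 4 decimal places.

ILS→AUD→HKD→ILS: 0.3991 × 5.227 × 0.5667 = 1.18219
ILS→HKD→AUD→ILS: 1.915 × 0.2066 × 2.735 = 1.08207
Maximum is ILS→AUD→HKD→ILS at 1.1822; arbitrage exists.

1.1822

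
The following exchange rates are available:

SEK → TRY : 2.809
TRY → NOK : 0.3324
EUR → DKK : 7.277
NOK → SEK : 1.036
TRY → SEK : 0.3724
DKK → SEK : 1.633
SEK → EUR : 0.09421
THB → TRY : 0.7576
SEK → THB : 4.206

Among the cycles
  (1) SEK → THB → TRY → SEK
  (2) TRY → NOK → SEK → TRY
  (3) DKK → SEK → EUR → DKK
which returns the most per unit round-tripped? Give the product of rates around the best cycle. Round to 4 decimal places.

(1) 4.206 × 0.7576 × 0.3724 = 1.18664
(2) 0.3324 × 1.036 × 2.809 = 0.96733
(3) 1.633 × 0.09421 × 7.277 = 1.11953
Highest is cycle (1) at 1.1866 (>1, arbitrage).

1.1866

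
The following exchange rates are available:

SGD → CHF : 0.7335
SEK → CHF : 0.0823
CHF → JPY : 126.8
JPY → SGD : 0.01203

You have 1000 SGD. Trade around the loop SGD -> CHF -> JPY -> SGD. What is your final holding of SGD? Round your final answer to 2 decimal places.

1118.88

1000 SGD × 0.7335 = 733.5 CHF
733.5 CHF × 126.8 = 93007.8 JPY
93007.8 JPY × 0.01203 = 1118.883834 SGD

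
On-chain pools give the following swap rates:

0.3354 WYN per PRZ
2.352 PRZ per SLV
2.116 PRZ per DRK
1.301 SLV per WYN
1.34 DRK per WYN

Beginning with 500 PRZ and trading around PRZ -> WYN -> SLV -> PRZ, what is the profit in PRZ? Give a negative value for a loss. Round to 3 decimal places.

13.154

500 PRZ × 0.3354 = 167.7 WYN
167.7 WYN × 1.301 = 218.1777 SLV
218.1777 SLV × 2.352 = 513.1539504 PRZ
Net change: 513.1539504 − 500 = 13.1539504 PRZ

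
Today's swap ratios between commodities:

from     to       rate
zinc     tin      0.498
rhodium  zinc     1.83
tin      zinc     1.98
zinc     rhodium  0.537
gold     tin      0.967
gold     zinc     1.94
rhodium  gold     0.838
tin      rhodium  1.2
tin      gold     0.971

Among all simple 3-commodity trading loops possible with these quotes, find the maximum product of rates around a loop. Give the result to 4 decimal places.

rhodium→zinc→tin→rhodium: 1.83 × 0.498 × 1.2 = 1.09361
rhodium→gold→tin→rhodium: 0.838 × 0.967 × 1.2 = 0.97242
gold→zinc→tin→gold: 1.94 × 0.498 × 0.971 = 0.93810
rhodium→gold→zinc→rhodium: 0.838 × 1.94 × 0.537 = 0.87301
Maximum is rhodium→zinc→tin→rhodium at 1.0936; arbitrage exists.

1.0936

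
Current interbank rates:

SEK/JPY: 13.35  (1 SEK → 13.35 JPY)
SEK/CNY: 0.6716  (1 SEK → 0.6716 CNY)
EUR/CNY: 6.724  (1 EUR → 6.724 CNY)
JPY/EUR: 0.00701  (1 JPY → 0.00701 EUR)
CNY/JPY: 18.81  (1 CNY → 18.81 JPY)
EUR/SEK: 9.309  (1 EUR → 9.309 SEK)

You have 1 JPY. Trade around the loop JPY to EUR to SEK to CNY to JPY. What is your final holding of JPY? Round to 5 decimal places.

0.82437

1 JPY × 0.00701 = 0.00701 EUR
0.00701 EUR × 9.309 = 0.06525609 SEK
0.06525609 SEK × 0.6716 = 0.043825990044 CNY
0.043825990044 CNY × 18.81 = 0.82436687272764 JPY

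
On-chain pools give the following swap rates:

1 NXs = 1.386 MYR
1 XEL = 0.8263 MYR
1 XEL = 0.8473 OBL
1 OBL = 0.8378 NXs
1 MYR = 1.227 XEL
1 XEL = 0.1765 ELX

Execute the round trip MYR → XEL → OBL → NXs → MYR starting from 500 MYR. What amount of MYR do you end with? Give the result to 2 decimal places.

603.61

500 MYR × 1.227 = 613.5 XEL
613.5 XEL × 0.8473 = 519.81855 OBL
519.81855 OBL × 0.8378 = 435.50398119 NXs
435.50398119 NXs × 1.386 = 603.60851792934 MYR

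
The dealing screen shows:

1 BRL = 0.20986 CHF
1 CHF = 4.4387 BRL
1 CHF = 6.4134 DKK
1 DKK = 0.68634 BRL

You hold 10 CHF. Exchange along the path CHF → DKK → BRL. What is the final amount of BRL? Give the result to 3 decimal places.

44.018

10 CHF × 6.4134 = 64.134 DKK
64.134 DKK × 0.68634 = 44.01772956 BRL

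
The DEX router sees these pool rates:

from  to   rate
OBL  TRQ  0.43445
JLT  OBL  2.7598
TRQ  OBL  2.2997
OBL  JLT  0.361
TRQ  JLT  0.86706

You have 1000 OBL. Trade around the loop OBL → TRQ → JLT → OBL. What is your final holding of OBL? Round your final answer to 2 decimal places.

1039.60

1000 OBL × 0.43445 = 434.45 TRQ
434.45 TRQ × 0.86706 = 376.694217 JLT
376.694217 JLT × 2.7598 = 1039.6007000766 OBL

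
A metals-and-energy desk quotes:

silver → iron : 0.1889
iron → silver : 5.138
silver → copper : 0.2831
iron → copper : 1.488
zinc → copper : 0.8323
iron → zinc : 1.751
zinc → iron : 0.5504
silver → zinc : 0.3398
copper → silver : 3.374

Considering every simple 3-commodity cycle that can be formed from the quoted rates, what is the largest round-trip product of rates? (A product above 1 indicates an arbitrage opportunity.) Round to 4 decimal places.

0.9609

zinc→iron→silver→zinc: 0.5504 × 5.138 × 0.3398 = 0.96094
zinc→copper→silver→zinc: 0.8323 × 3.374 × 0.3398 = 0.95422
silver→iron→copper→silver: 0.1889 × 1.488 × 3.374 = 0.94837
Maximum is zinc→iron→silver→zinc at 0.9609; no arbitrage — every cycle loses value.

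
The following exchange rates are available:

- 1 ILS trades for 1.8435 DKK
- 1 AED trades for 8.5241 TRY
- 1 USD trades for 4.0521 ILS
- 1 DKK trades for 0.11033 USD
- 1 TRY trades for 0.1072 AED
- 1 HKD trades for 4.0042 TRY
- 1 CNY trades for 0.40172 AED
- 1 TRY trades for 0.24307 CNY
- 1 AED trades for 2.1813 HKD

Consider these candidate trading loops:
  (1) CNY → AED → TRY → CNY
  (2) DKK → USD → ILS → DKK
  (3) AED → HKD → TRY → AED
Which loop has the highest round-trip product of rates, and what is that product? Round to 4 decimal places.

0.9363

(1) 0.40172 × 8.5241 × 0.24307 = 0.83234
(2) 0.11033 × 4.0521 × 1.8435 = 0.82417
(3) 2.1813 × 4.0042 × 0.1072 = 0.93632
Highest is cycle (3) at 0.9363 (≤1, no arbitrage).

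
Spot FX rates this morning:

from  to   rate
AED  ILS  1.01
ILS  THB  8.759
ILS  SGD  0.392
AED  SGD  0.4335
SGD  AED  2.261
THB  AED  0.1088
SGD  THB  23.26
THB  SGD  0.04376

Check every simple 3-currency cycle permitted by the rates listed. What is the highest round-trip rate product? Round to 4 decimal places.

SGD→THB→AED→SGD: 23.26 × 0.1088 × 0.4335 = 1.09705
ILS→THB→AED→ILS: 8.759 × 0.1088 × 1.01 = 0.96251
ILS→SGD→AED→ILS: 0.392 × 2.261 × 1.01 = 0.89518
Maximum is SGD→THB→AED→SGD at 1.0971; arbitrage exists.

1.0971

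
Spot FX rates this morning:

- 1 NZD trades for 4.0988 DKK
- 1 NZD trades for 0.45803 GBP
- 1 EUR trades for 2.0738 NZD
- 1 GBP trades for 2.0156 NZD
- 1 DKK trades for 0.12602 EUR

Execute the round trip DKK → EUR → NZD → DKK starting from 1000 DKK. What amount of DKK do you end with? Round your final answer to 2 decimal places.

1000 DKK × 0.12602 = 126.02 EUR
126.02 EUR × 2.0738 = 261.340276 NZD
261.340276 NZD × 4.0988 = 1071.1815232688 DKK

1071.18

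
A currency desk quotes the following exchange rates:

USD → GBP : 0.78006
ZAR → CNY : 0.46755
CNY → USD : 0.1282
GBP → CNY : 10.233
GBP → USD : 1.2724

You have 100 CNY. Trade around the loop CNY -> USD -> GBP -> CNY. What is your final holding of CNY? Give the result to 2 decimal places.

102.33

100 CNY × 0.1282 = 12.82 USD
12.82 USD × 0.78006 = 10.0003692 GBP
10.0003692 GBP × 10.233 = 102.3337780236 CNY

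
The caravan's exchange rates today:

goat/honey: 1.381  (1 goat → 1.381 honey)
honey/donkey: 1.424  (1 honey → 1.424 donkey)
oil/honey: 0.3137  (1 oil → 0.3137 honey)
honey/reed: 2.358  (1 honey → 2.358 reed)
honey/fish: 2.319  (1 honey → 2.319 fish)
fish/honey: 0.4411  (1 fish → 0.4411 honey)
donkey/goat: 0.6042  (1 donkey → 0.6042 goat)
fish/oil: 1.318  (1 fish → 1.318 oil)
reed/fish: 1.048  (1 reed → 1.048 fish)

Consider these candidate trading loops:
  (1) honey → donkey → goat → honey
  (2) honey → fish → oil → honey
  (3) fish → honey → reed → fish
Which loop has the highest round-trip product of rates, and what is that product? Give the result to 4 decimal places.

(1) 1.424 × 0.6042 × 1.381 = 1.18819
(2) 2.319 × 1.318 × 0.3137 = 0.95881
(3) 0.4411 × 2.358 × 1.048 = 1.09004
Highest is cycle (1) at 1.1882 (>1, arbitrage).

1.1882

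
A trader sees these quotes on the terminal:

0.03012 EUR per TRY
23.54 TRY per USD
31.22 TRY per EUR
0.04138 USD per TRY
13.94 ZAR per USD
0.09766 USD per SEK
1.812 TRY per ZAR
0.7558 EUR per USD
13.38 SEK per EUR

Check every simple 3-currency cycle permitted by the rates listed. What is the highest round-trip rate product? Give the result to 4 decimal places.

1.0452

TRY→USD→ZAR→TRY: 0.04138 × 13.94 × 1.812 = 1.04523
USD→EUR→SEK→USD: 0.7558 × 13.38 × 0.09766 = 0.98760
TRY→USD→EUR→TRY: 0.04138 × 0.7558 × 31.22 = 0.97641
Maximum is TRY→USD→ZAR→TRY at 1.0452; arbitrage exists.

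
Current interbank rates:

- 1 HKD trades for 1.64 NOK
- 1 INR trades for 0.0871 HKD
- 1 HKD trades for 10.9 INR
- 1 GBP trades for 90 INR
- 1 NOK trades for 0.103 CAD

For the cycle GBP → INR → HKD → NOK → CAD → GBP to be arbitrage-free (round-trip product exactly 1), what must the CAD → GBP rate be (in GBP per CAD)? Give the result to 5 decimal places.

Known legs of the cycle: 90 × 0.0871 × 1.64 × 0.103 = 1.32416388
For no arbitrage the full-cycle product must be 1, so the missing rate is 1 / 1.32416388 ≈ 0.7551935.

0.75519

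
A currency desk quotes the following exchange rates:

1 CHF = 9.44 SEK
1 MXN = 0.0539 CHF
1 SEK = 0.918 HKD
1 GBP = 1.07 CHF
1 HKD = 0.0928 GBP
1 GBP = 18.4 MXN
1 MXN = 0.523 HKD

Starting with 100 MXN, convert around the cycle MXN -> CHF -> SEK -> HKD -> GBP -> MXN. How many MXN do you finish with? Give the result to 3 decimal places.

100 MXN × 0.0539 = 5.39 CHF
5.39 CHF × 9.44 = 50.8816 SEK
50.8816 SEK × 0.918 = 46.7093088 HKD
46.7093088 HKD × 0.0928 = 4.33462385664 GBP
4.33462385664 GBP × 18.4 = 79.757078962176 MXN

79.757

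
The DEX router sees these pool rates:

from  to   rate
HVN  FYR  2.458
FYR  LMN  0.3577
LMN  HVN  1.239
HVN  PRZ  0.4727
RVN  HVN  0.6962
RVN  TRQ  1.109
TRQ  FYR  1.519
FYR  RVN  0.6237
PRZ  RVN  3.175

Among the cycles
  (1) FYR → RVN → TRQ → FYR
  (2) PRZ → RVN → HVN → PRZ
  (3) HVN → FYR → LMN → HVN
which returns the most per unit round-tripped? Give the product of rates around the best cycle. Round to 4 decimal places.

(1) 0.6237 × 1.109 × 1.519 = 1.05067
(2) 3.175 × 0.6962 × 0.4727 = 1.04487
(3) 2.458 × 0.3577 × 1.239 = 1.08936
Highest is cycle (3) at 1.0894 (>1, arbitrage).

1.0894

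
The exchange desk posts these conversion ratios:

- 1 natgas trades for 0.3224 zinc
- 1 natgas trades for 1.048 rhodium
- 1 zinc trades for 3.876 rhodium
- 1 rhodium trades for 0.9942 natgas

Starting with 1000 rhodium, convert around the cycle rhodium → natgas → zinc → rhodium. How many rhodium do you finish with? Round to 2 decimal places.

1242.37

1000 rhodium × 0.9942 = 994.2 natgas
994.2 natgas × 0.3224 = 320.53008 zinc
320.53008 zinc × 3.876 = 1242.37459008 rhodium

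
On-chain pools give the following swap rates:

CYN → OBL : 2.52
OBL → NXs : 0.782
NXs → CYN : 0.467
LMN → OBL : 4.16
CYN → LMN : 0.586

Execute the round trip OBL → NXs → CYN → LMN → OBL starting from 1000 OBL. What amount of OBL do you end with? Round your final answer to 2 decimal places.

1000 OBL × 0.782 = 782 NXs
782 NXs × 0.467 = 365.194 CYN
365.194 CYN × 0.586 = 214.003684 LMN
214.003684 LMN × 4.16 = 890.25532544 OBL

890.26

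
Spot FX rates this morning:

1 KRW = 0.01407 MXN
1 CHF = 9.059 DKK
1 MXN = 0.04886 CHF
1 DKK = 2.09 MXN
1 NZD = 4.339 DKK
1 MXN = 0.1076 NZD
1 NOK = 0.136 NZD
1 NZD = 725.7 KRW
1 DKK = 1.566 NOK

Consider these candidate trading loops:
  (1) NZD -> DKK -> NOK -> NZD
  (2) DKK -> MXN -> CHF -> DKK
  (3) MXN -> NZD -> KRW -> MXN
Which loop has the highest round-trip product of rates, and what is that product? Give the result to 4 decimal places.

(1) 4.339 × 1.566 × 0.136 = 0.92410
(2) 2.09 × 0.04886 × 9.059 = 0.92508
(3) 0.1076 × 725.7 × 0.01407 = 1.09866
Highest is cycle (3) at 1.0987 (>1, arbitrage).

1.0987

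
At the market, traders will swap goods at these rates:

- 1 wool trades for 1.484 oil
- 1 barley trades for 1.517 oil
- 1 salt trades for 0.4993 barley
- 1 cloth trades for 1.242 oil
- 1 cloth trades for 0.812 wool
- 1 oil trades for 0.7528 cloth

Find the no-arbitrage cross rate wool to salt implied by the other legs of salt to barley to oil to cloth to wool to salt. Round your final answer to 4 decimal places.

2.1598

Known legs of the cycle: 0.4993 × 1.517 × 0.7528 × 0.812 = 0.46300191416416
For no arbitrage the full-cycle product must be 1, so the missing rate is 1 / 0.46300191416416 ≈ 2.159818.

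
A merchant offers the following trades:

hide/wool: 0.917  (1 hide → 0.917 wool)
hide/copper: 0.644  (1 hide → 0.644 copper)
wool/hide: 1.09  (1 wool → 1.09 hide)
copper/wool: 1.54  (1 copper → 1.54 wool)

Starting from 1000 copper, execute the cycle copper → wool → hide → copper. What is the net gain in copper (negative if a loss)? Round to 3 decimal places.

1000 copper × 1.54 = 1540 wool
1540 wool × 1.09 = 1678.6 hide
1678.6 hide × 0.644 = 1081.0184 copper
Net change: 1081.0184 − 1000 = 81.0184 copper

81.018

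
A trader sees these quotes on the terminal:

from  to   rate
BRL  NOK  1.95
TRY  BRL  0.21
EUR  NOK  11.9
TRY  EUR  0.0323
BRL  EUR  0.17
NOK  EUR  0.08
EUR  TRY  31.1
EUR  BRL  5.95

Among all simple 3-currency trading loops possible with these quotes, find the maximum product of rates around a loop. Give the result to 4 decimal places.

EUR→TRY→BRL→EUR: 31.1 × 0.21 × 0.17 = 1.11027
EUR→BRL→NOK→EUR: 5.95 × 1.95 × 0.08 = 0.92820
Maximum is EUR→TRY→BRL→EUR at 1.1103; arbitrage exists.

1.1103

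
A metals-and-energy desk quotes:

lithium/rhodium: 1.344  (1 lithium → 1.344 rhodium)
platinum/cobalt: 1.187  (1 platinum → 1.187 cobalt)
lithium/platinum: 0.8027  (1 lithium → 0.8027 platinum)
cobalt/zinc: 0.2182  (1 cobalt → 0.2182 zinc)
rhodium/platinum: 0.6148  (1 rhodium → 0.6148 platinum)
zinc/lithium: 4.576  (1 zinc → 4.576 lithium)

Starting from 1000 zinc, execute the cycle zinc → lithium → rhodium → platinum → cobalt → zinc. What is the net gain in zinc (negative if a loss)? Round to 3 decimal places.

1000 zinc × 4.576 = 4576 lithium
4576 lithium × 1.344 = 6150.144 rhodium
6150.144 rhodium × 0.6148 = 3781.1085312 platinum
3781.1085312 platinum × 1.187 = 4488.1758265344 cobalt
4488.1758265344 cobalt × 0.2182 = 979.31996534980608 zinc
Net change: 979.31996534980608 − 1000 = -20.68003465019392 zinc

-20.680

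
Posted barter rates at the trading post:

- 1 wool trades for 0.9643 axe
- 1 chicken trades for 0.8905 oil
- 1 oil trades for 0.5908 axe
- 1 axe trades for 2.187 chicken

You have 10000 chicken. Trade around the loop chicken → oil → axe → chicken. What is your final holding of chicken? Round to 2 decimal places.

10000 chicken × 0.8905 = 8905 oil
8905 oil × 0.5908 = 5261.074 axe
5261.074 axe × 2.187 = 11505.968838 chicken

11505.97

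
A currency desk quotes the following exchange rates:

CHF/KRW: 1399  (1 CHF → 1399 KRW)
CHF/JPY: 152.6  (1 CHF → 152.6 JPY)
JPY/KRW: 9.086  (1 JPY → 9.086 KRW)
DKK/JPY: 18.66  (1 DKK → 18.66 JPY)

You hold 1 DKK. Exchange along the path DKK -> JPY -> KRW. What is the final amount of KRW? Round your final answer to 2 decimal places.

1 DKK × 18.66 = 18.66 JPY
18.66 JPY × 9.086 = 169.54476 KRW

169.54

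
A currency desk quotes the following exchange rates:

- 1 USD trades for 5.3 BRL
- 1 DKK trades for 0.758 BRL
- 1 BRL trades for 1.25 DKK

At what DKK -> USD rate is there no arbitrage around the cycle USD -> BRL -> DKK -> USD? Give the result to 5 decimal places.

0.15094

Known legs of the cycle: 5.3 × 1.25 = 6.625
For no arbitrage the full-cycle product must be 1, so the missing rate is 1 / 6.625 ≈ 0.1509434.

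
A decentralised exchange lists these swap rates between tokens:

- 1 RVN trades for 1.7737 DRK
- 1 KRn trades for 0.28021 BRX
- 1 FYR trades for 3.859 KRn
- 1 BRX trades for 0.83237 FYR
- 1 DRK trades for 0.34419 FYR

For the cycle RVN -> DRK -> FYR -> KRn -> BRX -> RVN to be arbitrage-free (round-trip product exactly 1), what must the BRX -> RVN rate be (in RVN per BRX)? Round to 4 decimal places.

1.5148

Known legs of the cycle: 1.7737 × 0.34419 × 3.859 × 0.28021 = 0.66014117676901317
For no arbitrage the full-cycle product must be 1, so the missing rate is 1 / 0.66014117676901317 ≈ 1.514827.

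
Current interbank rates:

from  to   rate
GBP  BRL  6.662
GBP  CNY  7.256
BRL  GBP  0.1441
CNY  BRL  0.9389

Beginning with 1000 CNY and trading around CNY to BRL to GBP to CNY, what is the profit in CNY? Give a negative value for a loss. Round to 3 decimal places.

-18.296

1000 CNY × 0.9389 = 938.9 BRL
938.9 BRL × 0.1441 = 135.29549 GBP
135.29549 GBP × 7.256 = 981.70407544 CNY
Net change: 981.70407544 − 1000 = -18.29592456 CNY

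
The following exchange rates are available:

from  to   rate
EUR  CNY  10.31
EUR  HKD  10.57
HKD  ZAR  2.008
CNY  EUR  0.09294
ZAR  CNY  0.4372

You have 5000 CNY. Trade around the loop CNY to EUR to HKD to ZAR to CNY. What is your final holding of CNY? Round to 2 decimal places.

5000 CNY × 0.09294 = 464.7 EUR
464.7 EUR × 10.57 = 4911.879 HKD
4911.879 HKD × 2.008 = 9863.053032 ZAR
9863.053032 ZAR × 0.4372 = 4312.1267855904 CNY

4312.13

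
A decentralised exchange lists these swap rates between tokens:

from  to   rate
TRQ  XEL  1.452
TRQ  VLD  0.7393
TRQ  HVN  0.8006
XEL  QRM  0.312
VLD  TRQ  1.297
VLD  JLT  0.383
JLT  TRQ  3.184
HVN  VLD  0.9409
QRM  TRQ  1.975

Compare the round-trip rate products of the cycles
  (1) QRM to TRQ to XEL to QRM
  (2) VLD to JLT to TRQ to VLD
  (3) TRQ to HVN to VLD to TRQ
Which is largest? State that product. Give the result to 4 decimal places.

0.9770

(1) 1.975 × 1.452 × 0.312 = 0.89472
(2) 0.383 × 3.184 × 0.7393 = 0.90156
(3) 0.8006 × 0.9409 × 1.297 = 0.97701
Highest is cycle (3) at 0.9770 (≤1, no arbitrage).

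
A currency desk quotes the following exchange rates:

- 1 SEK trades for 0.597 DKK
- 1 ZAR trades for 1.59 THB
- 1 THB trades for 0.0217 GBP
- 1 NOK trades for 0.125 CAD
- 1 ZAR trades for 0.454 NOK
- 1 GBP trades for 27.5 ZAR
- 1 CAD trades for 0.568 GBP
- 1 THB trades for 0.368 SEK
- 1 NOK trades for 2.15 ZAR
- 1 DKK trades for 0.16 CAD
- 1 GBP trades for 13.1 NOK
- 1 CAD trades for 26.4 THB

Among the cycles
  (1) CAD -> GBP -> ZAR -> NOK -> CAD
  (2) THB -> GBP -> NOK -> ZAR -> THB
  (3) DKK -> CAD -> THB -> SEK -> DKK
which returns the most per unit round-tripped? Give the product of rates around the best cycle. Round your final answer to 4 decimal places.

0.9718

(1) 0.568 × 27.5 × 0.454 × 0.125 = 0.88644
(2) 0.0217 × 13.1 × 2.15 × 1.59 = 0.97178
(3) 0.16 × 26.4 × 0.368 × 0.597 = 0.92800
Highest is cycle (2) at 0.9718 (≤1, no arbitrage).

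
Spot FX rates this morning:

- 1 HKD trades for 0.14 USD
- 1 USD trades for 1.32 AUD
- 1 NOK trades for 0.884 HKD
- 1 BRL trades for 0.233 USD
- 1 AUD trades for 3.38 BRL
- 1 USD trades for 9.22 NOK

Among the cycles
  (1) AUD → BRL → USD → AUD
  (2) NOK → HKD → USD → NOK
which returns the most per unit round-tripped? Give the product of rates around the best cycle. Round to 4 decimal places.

1.1411

(1) 3.38 × 0.233 × 1.32 = 1.03955
(2) 0.884 × 0.14 × 9.22 = 1.14107
Highest is cycle (2) at 1.1411 (>1, arbitrage).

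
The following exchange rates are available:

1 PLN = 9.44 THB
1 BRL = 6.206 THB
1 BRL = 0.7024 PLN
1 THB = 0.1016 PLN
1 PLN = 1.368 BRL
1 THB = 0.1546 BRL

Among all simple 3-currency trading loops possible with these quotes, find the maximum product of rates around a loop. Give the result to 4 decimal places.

PLN→THB→BRL→PLN: 9.44 × 0.1546 × 0.7024 = 1.02510
PLN→BRL→THB→PLN: 1.368 × 6.206 × 0.1016 = 0.86256
Maximum is PLN→THB→BRL→PLN at 1.0251; arbitrage exists.

1.0251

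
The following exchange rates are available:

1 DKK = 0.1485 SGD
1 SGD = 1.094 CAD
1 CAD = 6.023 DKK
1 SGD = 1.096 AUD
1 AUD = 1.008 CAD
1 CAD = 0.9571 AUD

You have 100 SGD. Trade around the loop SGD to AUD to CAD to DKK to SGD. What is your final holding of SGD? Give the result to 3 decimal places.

100 SGD × 1.096 = 109.6 AUD
109.6 AUD × 1.008 = 110.4768 CAD
110.4768 CAD × 6.023 = 665.4017664 DKK
665.4017664 DKK × 0.1485 = 98.8121623104 SGD

98.812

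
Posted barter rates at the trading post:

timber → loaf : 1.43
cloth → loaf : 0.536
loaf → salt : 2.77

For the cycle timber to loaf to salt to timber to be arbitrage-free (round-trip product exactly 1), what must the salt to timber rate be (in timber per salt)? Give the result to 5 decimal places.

Known legs of the cycle: 1.43 × 2.77 = 3.9611
For no arbitrage the full-cycle product must be 1, so the missing rate is 1 / 3.9611 ≈ 0.2524551.

0.25246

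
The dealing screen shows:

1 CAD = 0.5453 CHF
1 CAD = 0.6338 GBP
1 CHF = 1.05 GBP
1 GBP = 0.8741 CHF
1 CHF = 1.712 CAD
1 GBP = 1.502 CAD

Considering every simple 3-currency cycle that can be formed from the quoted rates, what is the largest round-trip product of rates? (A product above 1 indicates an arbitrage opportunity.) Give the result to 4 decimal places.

CHF→CAD→GBP→CHF: 1.712 × 0.6338 × 0.8741 = 0.94846
CHF→GBP→CAD→CHF: 1.05 × 1.502 × 0.5453 = 0.85999
Maximum is CHF→CAD→GBP→CHF at 0.9485; no arbitrage — every cycle loses value.

0.9485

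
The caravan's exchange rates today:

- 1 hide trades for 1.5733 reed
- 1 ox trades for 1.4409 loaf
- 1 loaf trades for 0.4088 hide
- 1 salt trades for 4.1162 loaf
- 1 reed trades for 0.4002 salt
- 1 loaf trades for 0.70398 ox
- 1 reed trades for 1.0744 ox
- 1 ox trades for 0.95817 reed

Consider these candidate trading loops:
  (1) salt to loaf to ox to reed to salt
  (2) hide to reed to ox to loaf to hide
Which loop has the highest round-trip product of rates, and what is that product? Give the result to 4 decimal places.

1.1112

(1) 4.1162 × 0.70398 × 0.95817 × 0.4002 = 1.11116
(2) 1.5733 × 1.0744 × 1.4409 × 0.4088 = 0.99569
Highest is cycle (1) at 1.1112 (>1, arbitrage).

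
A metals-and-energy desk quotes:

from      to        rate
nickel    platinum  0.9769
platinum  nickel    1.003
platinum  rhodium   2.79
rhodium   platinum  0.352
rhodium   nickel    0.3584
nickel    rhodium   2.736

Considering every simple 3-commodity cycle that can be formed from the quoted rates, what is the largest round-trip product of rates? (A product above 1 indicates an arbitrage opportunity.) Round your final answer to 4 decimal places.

nickel→platinum→rhodium→nickel: 0.9769 × 2.79 × 0.3584 = 0.97684
nickel→rhodium→platinum→nickel: 2.736 × 0.352 × 1.003 = 0.96596
Maximum is nickel→platinum→rhodium→nickel at 0.9768; no arbitrage — every cycle loses value.

0.9768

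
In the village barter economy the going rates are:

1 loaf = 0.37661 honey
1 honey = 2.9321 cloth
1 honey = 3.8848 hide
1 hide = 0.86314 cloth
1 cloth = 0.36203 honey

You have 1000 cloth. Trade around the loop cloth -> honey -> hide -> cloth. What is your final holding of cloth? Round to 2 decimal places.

1000 cloth × 0.36203 = 362.03 honey
362.03 honey × 3.8848 = 1406.414144 hide
1406.414144 hide × 0.86314 = 1213.93230425216 cloth

1213.93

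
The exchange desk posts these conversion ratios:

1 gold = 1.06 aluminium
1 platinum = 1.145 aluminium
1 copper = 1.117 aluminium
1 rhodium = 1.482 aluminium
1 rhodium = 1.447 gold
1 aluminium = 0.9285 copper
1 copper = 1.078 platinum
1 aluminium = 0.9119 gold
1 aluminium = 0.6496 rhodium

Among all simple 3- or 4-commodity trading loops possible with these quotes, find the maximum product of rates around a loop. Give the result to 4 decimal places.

1.1461

platinum→aluminium→copper→platinum: 1.145 × 0.9285 × 1.078 = 1.14606
rhodium→gold→aluminium→rhodium: 1.447 × 1.06 × 0.6496 = 0.99637
Maximum is platinum→aluminium→copper→platinum at 1.1461; arbitrage exists.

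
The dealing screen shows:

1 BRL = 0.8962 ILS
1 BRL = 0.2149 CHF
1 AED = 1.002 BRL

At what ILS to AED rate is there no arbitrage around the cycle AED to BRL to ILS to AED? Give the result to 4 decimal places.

Known legs of the cycle: 1.002 × 0.8962 = 0.8979924
For no arbitrage the full-cycle product must be 1, so the missing rate is 1 / 0.8979924 ≈ 1.113595.

1.1136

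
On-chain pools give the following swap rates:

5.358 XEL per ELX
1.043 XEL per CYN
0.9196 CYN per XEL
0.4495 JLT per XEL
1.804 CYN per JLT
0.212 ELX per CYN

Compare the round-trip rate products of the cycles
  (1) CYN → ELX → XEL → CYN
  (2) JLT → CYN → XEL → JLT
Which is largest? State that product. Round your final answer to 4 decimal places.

(1) 0.212 × 5.358 × 0.9196 = 1.04457
(2) 1.804 × 1.043 × 0.4495 = 0.84577
Highest is cycle (1) at 1.0446 (>1, arbitrage).

1.0446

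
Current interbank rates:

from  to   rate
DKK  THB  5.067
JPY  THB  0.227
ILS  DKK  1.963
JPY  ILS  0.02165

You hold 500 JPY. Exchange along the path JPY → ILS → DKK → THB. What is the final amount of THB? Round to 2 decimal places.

500 JPY × 0.02165 = 10.825 ILS
10.825 ILS × 1.963 = 21.249475 DKK
21.249475 DKK × 5.067 = 107.671089825 THB

107.67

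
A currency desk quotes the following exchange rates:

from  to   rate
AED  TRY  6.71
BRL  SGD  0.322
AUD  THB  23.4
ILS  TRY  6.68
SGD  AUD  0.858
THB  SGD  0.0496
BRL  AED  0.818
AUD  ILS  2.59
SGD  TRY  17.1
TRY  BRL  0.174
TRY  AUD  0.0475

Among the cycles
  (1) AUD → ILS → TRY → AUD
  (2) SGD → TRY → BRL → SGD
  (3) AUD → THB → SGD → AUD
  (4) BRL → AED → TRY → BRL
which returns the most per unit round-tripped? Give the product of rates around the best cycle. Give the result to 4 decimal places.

(1) 2.59 × 6.68 × 0.0475 = 0.82181
(2) 17.1 × 0.174 × 0.322 = 0.95808
(3) 23.4 × 0.0496 × 0.858 = 0.99583
(4) 0.818 × 6.71 × 0.174 = 0.95505
Highest is cycle (3) at 0.9958 (≤1, no arbitrage).

0.9958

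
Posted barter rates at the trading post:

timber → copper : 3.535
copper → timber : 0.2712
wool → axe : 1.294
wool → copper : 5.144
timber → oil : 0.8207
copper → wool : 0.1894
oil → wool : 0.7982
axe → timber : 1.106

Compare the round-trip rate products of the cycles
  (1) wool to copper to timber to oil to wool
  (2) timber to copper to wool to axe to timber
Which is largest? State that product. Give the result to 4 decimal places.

(1) 5.144 × 0.2712 × 0.8207 × 0.7982 = 0.91388
(2) 3.535 × 0.1894 × 1.294 × 1.106 = 0.95821
Highest is cycle (2) at 0.9582 (≤1, no arbitrage).

0.9582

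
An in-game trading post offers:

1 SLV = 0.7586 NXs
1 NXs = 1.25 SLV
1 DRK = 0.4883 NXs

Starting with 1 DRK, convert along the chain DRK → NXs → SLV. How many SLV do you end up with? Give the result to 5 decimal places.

1 DRK × 0.4883 = 0.4883 NXs
0.4883 NXs × 1.25 = 0.610375 SLV

0.61038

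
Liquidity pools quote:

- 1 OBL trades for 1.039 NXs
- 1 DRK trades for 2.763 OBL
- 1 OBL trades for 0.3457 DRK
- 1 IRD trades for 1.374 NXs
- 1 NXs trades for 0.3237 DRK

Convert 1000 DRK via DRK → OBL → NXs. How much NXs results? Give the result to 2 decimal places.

2870.76

1000 DRK × 2.763 = 2763 OBL
2763 OBL × 1.039 = 2870.757 NXs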